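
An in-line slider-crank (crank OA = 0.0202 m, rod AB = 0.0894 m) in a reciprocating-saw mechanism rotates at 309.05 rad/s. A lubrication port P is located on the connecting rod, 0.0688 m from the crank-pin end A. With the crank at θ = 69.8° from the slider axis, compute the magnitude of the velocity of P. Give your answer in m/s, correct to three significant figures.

6.24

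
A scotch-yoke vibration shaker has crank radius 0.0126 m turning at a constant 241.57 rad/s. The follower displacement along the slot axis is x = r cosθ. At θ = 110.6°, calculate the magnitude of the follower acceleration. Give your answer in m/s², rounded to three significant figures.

259

ω = 241.6 rad/s
x = r cosθ ⇒ ẍ = −rω² cosθ (ω constant).
|a| = rω²|cosθ| = 0.0126·(241.6)²·|cos 110.6°| = 258.7 m/s².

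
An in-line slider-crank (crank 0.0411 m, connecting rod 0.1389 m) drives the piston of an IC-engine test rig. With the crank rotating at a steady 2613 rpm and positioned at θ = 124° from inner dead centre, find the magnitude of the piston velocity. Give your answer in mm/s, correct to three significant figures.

ω = 2π·2613/60 = 273.6 rad/s
For an in-line slider-crank, x = r cosθ + √(L² − r² sin²θ), so v = −rω sinθ·[1 + r cosθ/√(L² − r² sin²θ)].
With r = 0.0411 m, L = 0.1389 m, θ = 124°: √(L² − r² sin²θ) = 0.13466 m.
v = −0.0411·273.6·0.82904·[1 + 0.0411·-0.55919/0.13466] = -7.7323 m/s.
|v| = 7.7323 m/s = 7732.3 mm/s.

7730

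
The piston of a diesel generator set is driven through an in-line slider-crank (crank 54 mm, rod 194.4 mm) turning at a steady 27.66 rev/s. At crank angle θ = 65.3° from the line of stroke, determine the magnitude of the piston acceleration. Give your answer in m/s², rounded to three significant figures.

ω = 2π·27.7 = 173.8 rad/s
x(θ) = r cosθ + √(L² − r² sin²θ); with ω constant, a = ω²·d²x/dθ².
d²x/dθ² = −r cosθ − r²(cos2θ)/√u − r⁴ sin²2θ/(4u^{3/2}),  u = L² − r² sin²θ = 0.0353845 m².
Substituting r = 0.054 m, L = 0.1944 m, θ = 65.3°: d²x/dθ² = -0.012661 m.
a = ω²·d²x/dθ² = (173.8)²·(-0.012661) = -382.41 m/s²;  |a| = 382.41 m/s².

382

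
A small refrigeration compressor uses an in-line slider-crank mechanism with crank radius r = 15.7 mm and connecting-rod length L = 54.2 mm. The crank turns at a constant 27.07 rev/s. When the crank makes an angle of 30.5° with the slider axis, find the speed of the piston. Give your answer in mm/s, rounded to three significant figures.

ω = 2π·27.1 = 170.1 rad/s
For an in-line slider-crank, x = r cosθ + √(L² − r² sin²θ), so v = −rω sinθ·[1 + r cosθ/√(L² − r² sin²θ)].
With r = 0.0157 m, L = 0.0542 m, θ = 30.5°: √(L² − r² sin²θ) = 0.053611 m.
v = −0.0157·170.1·0.50754·[1 + 0.0157·0.86163/0.053611] = -1.6973 m/s.
|v| = 1.6973 m/s = 1697.3 mm/s.

1700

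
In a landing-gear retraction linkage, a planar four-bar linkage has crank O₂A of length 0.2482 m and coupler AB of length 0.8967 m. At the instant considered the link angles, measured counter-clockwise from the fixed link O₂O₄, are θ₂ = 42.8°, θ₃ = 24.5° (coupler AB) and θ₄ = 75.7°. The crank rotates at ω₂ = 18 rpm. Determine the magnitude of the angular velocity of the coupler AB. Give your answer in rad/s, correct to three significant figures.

0.364

ω₂ = 1.885 rad/s (from 18 rpm).
Differentiating the loop-closure r₂e^{iθ₂}+r₃e^{iθ₃}=r₁+r₄e^{iθ₄} gives r₂ω₂e^{iθ₂}+r₃ω₃e^{iθ₃}=r₄ω₄e^{iθ₄}.
Eliminating the other unknown: ω₃ = r₂ω₂ sin(θ₄−θ₂) / [r₃ sin(θ₃−θ₄)].
Numerator sine = +0.54317; denominator sine = -0.77934.
Result = 0.2482·1.885·(+0.54317) / (0.8967·(-0.77934)) = -0.36364 rad/s; magnitude 0.36364 rad/s.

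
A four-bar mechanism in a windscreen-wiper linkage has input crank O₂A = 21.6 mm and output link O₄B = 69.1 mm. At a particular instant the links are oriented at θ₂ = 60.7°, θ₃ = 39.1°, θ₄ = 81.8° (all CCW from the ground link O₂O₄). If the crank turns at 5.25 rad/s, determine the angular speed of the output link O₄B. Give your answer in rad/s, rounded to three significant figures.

0.891

ω₂ = 5.25 rad/s
Differentiating the loop-closure r₂e^{iθ₂}+r₃e^{iθ₃}=r₁+r₄e^{iθ₄} gives r₂ω₂e^{iθ₂}+r₃ω₃e^{iθ₃}=r₄ω₄e^{iθ₄}.
Eliminating the other unknown: ω₄ = r₂ω₂ sin(θ₂−θ₃) / [r₄ sin(θ₄−θ₃)].
Numerator sine = +0.36812; denominator sine = +0.67816.
Result = 0.0216·5.25·(+0.36812) / (0.0691·(+0.67816)) = +0.89084 rad/s; magnitude 0.89084 rad/s.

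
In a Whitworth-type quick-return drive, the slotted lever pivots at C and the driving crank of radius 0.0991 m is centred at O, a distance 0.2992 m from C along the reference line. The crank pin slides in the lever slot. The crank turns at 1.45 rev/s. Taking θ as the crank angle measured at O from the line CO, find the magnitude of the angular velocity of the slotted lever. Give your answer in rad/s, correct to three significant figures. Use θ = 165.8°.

ω = 9.111 rad/s (from 1.45 rev/s).
Crank pin A relative to C: A = (d + r cosθ, r sinθ); lever angle φ = atan2(r sinθ, d + r cosθ).
Differentiating tanφ: φ̇ = rω(d cosθ + r)/(d² + r² + 2dr cosθ).
d² + r² + 2dr cosθ = |CA|² = 0.0418519 m²;  d cosθ + r = -0.19096 m.
|ω_lever| = |0.0991·9.111·-0.19096| / 0.0418519 = 4.1195 rad/s.

4.12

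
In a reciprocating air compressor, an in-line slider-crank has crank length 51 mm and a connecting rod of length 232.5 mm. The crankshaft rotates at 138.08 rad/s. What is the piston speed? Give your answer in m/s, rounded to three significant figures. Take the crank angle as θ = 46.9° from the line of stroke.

5.92

ω = 138.1 rad/s
For an in-line slider-crank, x = r cosθ + √(L² − r² sin²θ), so v = −rω sinθ·[1 + r cosθ/√(L² − r² sin²θ)].
With r = 0.051 m, L = 0.2325 m, θ = 46.9°: √(L² − r² sin²θ) = 0.2295 m.
v = −0.051·138.1·0.73016·[1 + 0.051·0.68327/0.2295] = -5.9226 m/s.
|v| = 5.9226 m/s.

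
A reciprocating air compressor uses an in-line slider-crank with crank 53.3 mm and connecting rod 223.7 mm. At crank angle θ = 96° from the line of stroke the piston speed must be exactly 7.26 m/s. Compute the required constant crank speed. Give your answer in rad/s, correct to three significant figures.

141

For an in-line slider-crank, |v_piston| = rω|sinθ|·[1 + r cosθ/√(L² − r² sin²θ)].
With r = 0.0533 m, L = 0.2237 m, θ = 96°: the bracketed kinematic factor |dx/dθ| = 0.051649 m.
ω = v/|dx/dθ| = 7.26/0.051649 = 140.56 rad/s.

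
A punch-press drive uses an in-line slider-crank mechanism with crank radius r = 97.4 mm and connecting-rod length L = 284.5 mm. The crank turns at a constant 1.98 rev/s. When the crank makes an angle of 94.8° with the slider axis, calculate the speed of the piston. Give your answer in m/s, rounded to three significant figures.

ω = 2π·1.98 = 12.44 rad/s
For an in-line slider-crank, x = r cosθ + √(L² − r² sin²θ), so v = −rω sinθ·[1 + r cosθ/√(L² − r² sin²θ)].
With r = 0.0974 m, L = 0.2845 m, θ = 94.8°: √(L² − r² sin²θ) = 0.26743 m.
v = −0.0974·12.44·0.99649·[1 + 0.0974·-0.08368/0.26743] = -1.1707 m/s.
|v| = 1.1707 m/s.

1.17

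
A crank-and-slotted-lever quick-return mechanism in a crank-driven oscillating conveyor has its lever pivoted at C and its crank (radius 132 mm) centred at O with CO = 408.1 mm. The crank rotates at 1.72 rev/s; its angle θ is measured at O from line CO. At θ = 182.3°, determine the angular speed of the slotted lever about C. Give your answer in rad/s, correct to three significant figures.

5.15

ω = 10.81 rad/s (from 1.72 rev/s).
Crank pin A relative to C: A = (d + r cosθ, r sinθ); lever angle φ = atan2(r sinθ, d + r cosθ).
Differentiating tanφ: φ̇ = rω(d cosθ + r)/(d² + r² + 2dr cosθ).
d² + r² + 2dr cosθ = |CA|² = 0.076318 m²;  d cosθ + r = -0.27577 m.
|ω_lever| = |0.132·10.81·-0.27577| / 0.076318 = 5.1547 rad/s.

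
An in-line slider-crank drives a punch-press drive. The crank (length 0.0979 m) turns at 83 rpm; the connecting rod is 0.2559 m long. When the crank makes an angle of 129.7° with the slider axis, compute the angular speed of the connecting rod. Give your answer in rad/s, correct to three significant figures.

2.22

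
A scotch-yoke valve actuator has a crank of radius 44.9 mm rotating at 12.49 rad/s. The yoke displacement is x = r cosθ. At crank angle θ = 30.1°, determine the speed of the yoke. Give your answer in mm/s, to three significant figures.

281

ω = 12.49 rad/s
x = r cosθ ⇒ ẋ = −rω sinθ.
|v| = rω|sinθ| = 0.0449·12.49·|sin 30.1°| = 0.28125 m/s = 281.25 mm/s.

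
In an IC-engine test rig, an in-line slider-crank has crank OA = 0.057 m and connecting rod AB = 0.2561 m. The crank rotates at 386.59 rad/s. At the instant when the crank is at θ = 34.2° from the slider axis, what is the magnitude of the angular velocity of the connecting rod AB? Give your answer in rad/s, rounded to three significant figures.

ω = 386.6 rad/s
The rod makes angle φ with the slider axis where L sinφ = r sinθ; differentiating, L cosφ·φ̇ = r ω cosθ.
L cosφ = √(L² − r² sin²θ) = 0.25409 m.
|ω_rod| = r ω |cosθ| / √(L² − r² sin²θ) = 0.057·386.6·0.82708/0.25409 = 71.728 rad/s.

71.7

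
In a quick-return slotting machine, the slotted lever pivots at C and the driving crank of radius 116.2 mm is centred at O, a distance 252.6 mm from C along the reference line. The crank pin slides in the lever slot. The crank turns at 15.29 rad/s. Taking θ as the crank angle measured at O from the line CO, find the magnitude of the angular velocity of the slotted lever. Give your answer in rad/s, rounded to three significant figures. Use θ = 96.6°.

ω = 15.29 rad/s
Crank pin A relative to C: A = (d + r cosθ, r sinθ); lever angle φ = atan2(r sinθ, d + r cosθ).
Differentiating tanφ: φ̇ = rω(d cosθ + r)/(d² + r² + 2dr cosθ).
d² + r² + 2dr cosθ = |CA|² = 0.0705619 m²;  d cosθ + r = +0.087167 m.
|ω_lever| = |0.1162·15.29·+0.087167| / 0.0705619 = 2.1948 rad/s.

2.19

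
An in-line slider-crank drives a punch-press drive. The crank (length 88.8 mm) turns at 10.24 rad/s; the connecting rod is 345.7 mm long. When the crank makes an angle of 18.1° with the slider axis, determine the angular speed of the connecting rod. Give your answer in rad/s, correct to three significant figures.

ω = 10.24 rad/s
The rod makes angle φ with the slider axis where L sinφ = r sinθ; differentiating, L cosφ·φ̇ = r ω cosθ.
L cosφ = √(L² − r² sin²θ) = 0.3446 m.
|ω_rod| = r ω |cosθ| / √(L² − r² sin²θ) = 0.0888·10.24·0.95052/0.3446 = 2.5082 rad/s.

2.51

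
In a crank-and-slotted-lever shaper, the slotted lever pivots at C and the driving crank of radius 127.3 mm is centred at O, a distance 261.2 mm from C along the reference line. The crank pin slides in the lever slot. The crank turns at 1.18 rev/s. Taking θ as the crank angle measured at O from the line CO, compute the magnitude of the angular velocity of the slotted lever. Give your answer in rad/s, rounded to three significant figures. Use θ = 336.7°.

2.38

ω = 7.414 rad/s (from 1.18 rev/s).
Crank pin A relative to C: A = (d + r cosθ, r sinθ); lever angle φ = atan2(r sinθ, d + r cosθ).
Differentiating tanφ: φ̇ = rω(d cosθ + r)/(d² + r² + 2dr cosθ).
d² + r² + 2dr cosθ = |CA|² = 0.145509 m²;  d cosθ + r = +0.3672 m.
|ω_lever| = |0.1273·7.414·+0.3672| / 0.145509 = 2.3818 rad/s.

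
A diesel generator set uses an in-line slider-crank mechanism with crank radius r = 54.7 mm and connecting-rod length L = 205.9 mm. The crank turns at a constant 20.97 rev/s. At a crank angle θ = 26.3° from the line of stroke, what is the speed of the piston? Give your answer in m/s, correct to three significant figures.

3.96

ω = 2π·21 = 131.8 rad/s
For an in-line slider-crank, x = r cosθ + √(L² − r² sin²θ), so v = −rω sinθ·[1 + r cosθ/√(L² − r² sin²θ)].
With r = 0.0547 m, L = 0.2059 m, θ = 26.3°: √(L² − r² sin²θ) = 0.20447 m.
v = −0.0547·131.8·0.44307·[1 + 0.0547·0.89649/0.20447] = -3.9591 m/s.
|v| = 3.9591 m/s.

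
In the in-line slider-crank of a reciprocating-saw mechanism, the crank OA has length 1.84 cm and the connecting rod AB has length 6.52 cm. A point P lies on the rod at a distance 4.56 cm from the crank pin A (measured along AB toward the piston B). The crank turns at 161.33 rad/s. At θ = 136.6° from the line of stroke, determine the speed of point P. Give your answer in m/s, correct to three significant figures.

1.86

ω = 161.3 rad/s.  Crank-pin speed |V_A| = rω = 2.9685 m/s, perpendicular to OA.
Rod angle: sinφ = −(r/L) sinθ ⇒ φ = -11.181°; ω_rod = −rω cosθ/√(L²−r²sin²θ) = +33.72 rad/s.
V_P = V_A + ω_rod × AP, with AP = 0.0456 m along the rod.
Components: V_Px = −rω sinθ − a·ω_rod·sinφ = -1.7415 m/s;  V_Py = rω cosθ + a·ω_rod·cosφ = -0.64837 m/s.
|V_P| = √(V_Px² + V_Py²) = 1.8582 m/s.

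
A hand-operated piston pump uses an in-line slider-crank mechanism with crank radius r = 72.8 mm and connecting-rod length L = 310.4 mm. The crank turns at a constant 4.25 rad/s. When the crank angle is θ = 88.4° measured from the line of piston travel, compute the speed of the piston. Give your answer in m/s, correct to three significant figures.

0.311

ω = 4.25 rad/s
For an in-line slider-crank, x = r cosθ + √(L² − r² sin²θ), so v = −rω sinθ·[1 + r cosθ/√(L² − r² sin²θ)].
With r = 0.0728 m, L = 0.3104 m, θ = 88.4°: √(L² − r² sin²θ) = 0.30175 m.
v = −0.0728·4.25·0.99961·[1 + 0.0728·0.02792/0.30175] = -0.31136 m/s.
|v| = 0.31136 m/s.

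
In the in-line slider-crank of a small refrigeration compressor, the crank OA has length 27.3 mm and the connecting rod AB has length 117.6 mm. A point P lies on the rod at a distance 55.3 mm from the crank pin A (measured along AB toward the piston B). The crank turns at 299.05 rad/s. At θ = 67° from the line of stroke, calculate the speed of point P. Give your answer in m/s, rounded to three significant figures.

8.02

ω = 299.1 rad/s.  Crank-pin speed |V_A| = rω = 8.1641 m/s, perpendicular to OA.
Rod angle: sinφ = −(r/L) sinθ ⇒ φ = -12.339°; ω_rod = −rω cosθ/√(L²−r²sin²θ) = -27.767 rad/s.
V_P = V_A + ω_rod × AP, with AP = 0.0553 m along the rod.
Components: V_Px = −rω sinθ − a·ω_rod·sinφ = -7.8432 m/s;  V_Py = rω cosθ + a·ω_rod·cosφ = +1.6899 m/s.
|V_P| = √(V_Px² + V_Py²) = 8.0232 m/s.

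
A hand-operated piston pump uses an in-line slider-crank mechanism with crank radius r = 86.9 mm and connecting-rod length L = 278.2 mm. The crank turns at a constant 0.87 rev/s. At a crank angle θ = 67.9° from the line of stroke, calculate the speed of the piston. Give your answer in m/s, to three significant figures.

ω = 2π·0.87 = 5.466 rad/s
For an in-line slider-crank, x = r cosθ + √(L² − r² sin²θ), so v = −rω sinθ·[1 + r cosθ/√(L² − r² sin²θ)].
With r = 0.0869 m, L = 0.2782 m, θ = 67.9°: √(L² − r² sin²θ) = 0.26629 m.
v = −0.0869·5.466·0.92653·[1 + 0.0869·0.37622/0.26629] = -0.49416 m/s.
|v| = 0.49416 m/s.

0.494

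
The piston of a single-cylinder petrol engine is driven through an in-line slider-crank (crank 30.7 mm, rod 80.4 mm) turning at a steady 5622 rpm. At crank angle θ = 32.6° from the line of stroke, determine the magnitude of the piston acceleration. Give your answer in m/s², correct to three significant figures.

10800

ω = 2π·5622/60 = 588.7 rad/s
x(θ) = r cosθ + √(L² − r² sin²θ); with ω constant, a = ω²·d²x/dθ².
d²x/dθ² = −r cosθ − r²(cos2θ)/√u − r⁴ sin²2θ/(4u^{3/2}),  u = L² − r² sin²θ = 0.00619058 m².
Substituting r = 0.0307 m, L = 0.0804 m, θ = 32.6°: d²x/dθ² = -0.031264 m.
a = ω²·d²x/dθ² = (588.7)²·(-0.031264) = -10836 m/s²;  |a| = 10836 m/s².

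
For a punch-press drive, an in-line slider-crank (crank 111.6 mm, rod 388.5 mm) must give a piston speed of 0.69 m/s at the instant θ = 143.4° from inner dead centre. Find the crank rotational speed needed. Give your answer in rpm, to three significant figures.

129

For an in-line slider-crank, |v_piston| = rω|sinθ|·[1 + r cosθ/√(L² − r² sin²θ)].
With r = 0.1116 m, L = 0.3885 m, θ = 143.4°: the bracketed kinematic factor |dx/dθ| = 0.050964 m.
ω = v/|dx/dθ| = 0.69/0.050964 = 13.539 rad/s.
N = 60ω/(2π) = 129.29 rpm.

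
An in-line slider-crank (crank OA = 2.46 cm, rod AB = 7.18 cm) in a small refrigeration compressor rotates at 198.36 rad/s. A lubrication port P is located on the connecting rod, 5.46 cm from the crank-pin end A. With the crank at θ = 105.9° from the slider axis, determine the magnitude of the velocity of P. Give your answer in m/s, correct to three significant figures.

ω = 198.4 rad/s.  Crank-pin speed |V_A| = rω = 4.8797 m/s, perpendicular to OA.
Rod angle: sinφ = −(r/L) sinθ ⇒ φ = -19.239°; ω_rod = −rω cosθ/√(L²−r²sin²θ) = +19.72 rad/s.
V_P = V_A + ω_rod × AP, with AP = 0.0546 m along the rod.
Components: V_Px = −rω sinθ − a·ω_rod·sinφ = -4.3382 m/s;  V_Py = rω cosθ + a·ω_rod·cosφ = -0.32024 m/s.
|V_P| = √(V_Px² + V_Py²) = 4.35 m/s.

4.35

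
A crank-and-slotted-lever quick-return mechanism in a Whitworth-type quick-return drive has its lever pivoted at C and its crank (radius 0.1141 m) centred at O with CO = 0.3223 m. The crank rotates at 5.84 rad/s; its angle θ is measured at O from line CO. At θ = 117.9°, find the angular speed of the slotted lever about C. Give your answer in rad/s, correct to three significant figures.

ω = 5.84 rad/s
Crank pin A relative to C: A = (d + r cosθ, r sinθ); lever angle φ = atan2(r sinθ, d + r cosθ).
Differentiating tanφ: φ̇ = rω(d cosθ + r)/(d² + r² + 2dr cosθ).
d² + r² + 2dr cosθ = |CA|² = 0.0824804 m²;  d cosθ + r = -0.036714 m.
|ω_lever| = |0.1141·5.84·-0.036714| / 0.0824804 = 0.2966 rad/s.

0.297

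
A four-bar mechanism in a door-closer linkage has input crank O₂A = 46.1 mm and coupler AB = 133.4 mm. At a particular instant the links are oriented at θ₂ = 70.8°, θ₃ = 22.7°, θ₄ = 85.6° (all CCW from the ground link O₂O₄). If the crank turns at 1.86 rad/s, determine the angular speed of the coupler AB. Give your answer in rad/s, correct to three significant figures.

0.184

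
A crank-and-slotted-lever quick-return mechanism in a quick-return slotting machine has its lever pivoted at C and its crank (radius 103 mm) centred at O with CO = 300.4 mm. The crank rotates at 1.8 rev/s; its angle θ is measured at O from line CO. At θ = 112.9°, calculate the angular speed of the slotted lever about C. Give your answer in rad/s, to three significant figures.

0.211

ω = 11.31 rad/s (from 1.8 rev/s).
Crank pin A relative to C: A = (d + r cosθ, r sinθ); lever angle φ = atan2(r sinθ, d + r cosθ).
Differentiating tanφ: φ̇ = rω(d cosθ + r)/(d² + r² + 2dr cosθ).
d² + r² + 2dr cosθ = |CA|² = 0.0767692 m²;  d cosθ + r = -0.013893 m.
|ω_lever| = |0.103·11.31·-0.013893| / 0.0767692 = 0.21081 rad/s.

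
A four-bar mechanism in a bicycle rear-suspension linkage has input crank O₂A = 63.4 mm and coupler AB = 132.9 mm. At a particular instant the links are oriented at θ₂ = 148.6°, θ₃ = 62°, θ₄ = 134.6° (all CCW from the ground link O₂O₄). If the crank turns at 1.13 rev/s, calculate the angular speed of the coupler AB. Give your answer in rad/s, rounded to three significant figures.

ω₂ = 7.1 rad/s (from 1.13 rev/s).
Differentiating the loop-closure r₂e^{iθ₂}+r₃e^{iθ₃}=r₁+r₄e^{iθ₄} gives r₂ω₂e^{iθ₂}+r₃ω₃e^{iθ₃}=r₄ω₄e^{iθ₄}.
Eliminating the other unknown: ω₃ = r₂ω₂ sin(θ₄−θ₂) / [r₃ sin(θ₃−θ₄)].
Numerator sine = -0.24192; denominator sine = -0.95424.
Result = 0.0634·7.1·(-0.24192) / (0.1329·(-0.95424)) = +0.8587 rad/s; magnitude 0.8587 rad/s.

0.859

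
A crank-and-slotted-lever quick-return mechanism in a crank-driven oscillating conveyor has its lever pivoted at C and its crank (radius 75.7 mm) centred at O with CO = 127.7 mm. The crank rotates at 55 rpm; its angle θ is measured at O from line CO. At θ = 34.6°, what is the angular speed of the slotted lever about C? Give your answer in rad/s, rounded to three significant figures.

2.08

ω = 5.76 rad/s (from 55 rpm).
Crank pin A relative to C: A = (d + r cosθ, r sinθ); lever angle φ = atan2(r sinθ, d + r cosθ).
Differentiating tanφ: φ̇ = rω(d cosθ + r)/(d² + r² + 2dr cosθ).
d² + r² + 2dr cosθ = |CA|² = 0.0379521 m²;  d cosθ + r = +0.18081 m.
|ω_lever| = |0.0757·5.76·+0.18081| / 0.0379521 = 2.0772 rad/s.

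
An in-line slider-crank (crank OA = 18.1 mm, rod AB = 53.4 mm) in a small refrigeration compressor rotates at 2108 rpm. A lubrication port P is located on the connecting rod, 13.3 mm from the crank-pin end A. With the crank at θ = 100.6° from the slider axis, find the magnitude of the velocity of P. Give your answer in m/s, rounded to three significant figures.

ω = 220.7 rad/s.  Crank-pin speed |V_A| = rω = 3.9956 m/s, perpendicular to OA.
Rod angle: sinφ = −(r/L) sinθ ⇒ φ = -19.461°; ω_rod = −rω cosθ/√(L²−r²sin²θ) = +14.598 rad/s.
V_P = V_A + ω_rod × AP, with AP = 0.0133 m along the rod.
Components: V_Px = −rω sinθ − a·ω_rod·sinφ = -3.8627 m/s;  V_Py = rω cosθ + a·ω_rod·cosφ = -0.55193 m/s.
|V_P| = √(V_Px² + V_Py²) = 3.9019 m/s.

3.90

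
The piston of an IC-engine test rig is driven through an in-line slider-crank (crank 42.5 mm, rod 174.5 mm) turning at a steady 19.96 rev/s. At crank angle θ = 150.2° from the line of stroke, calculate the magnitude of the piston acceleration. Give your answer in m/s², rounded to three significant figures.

495

ω = 2π·20 = 125.4 rad/s
x(θ) = r cosθ + √(L² − r² sin²θ); with ω constant, a = ω²·d²x/dθ².
d²x/dθ² = −r cosθ − r²(cos2θ)/√u − r⁴ sin²2θ/(4u^{3/2}),  u = L² − r² sin²θ = 0.0300041 m².
Substituting r = 0.0425 m, L = 0.1745 m, θ = 150.2°: d²x/dθ² = +0.031487 m.
a = ω²·d²x/dθ² = (125.4)²·(+0.031487) = +495.23 m/s²;  |a| = 495.23 m/s².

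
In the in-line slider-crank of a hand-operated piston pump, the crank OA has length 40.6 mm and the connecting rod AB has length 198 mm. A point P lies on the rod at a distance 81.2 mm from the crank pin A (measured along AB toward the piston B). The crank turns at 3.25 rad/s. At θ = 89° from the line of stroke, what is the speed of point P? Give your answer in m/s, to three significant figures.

0.132

ω = 3.25 rad/s.  Crank-pin speed |V_A| = rω = 0.13195 m/s, perpendicular to OA.
Rod angle: sinφ = −(r/L) sinθ ⇒ φ = -11.831°; ω_rod = −rω cosθ/√(L²−r²sin²θ) = -0.011883 rad/s.
V_P = V_A + ω_rod × AP, with AP = 0.0812 m along the rod.
Components: V_Px = −rω sinθ − a·ω_rod·sinφ = -0.13213 m/s;  V_Py = rω cosθ + a·ω_rod·cosφ = +0.0013584 m/s.
|V_P| = √(V_Px² + V_Py²) = 0.13213 m/s.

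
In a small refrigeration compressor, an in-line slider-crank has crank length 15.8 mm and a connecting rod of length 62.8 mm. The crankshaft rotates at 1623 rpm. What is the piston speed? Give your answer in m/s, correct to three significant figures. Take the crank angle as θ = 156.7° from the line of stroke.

0.816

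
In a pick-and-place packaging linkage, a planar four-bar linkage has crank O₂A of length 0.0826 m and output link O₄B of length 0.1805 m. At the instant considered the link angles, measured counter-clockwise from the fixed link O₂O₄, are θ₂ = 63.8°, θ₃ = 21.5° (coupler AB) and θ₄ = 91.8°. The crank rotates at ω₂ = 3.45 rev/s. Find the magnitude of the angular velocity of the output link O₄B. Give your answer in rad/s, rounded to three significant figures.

7.09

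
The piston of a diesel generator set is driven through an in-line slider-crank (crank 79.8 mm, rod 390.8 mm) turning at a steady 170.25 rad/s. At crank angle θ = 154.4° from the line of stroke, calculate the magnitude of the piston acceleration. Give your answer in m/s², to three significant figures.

1790

ω = 170.2 rad/s
x(θ) = r cosθ + √(L² − r² sin²θ); with ω constant, a = ω²·d²x/dθ².
d²x/dθ² = −r cosθ − r²(cos2θ)/√u − r⁴ sin²2θ/(4u^{3/2}),  u = L² − r² sin²θ = 0.151536 m².
Substituting r = 0.0798 m, L = 0.3908 m, θ = 154.4°: d²x/dθ² = +0.061611 m.
a = ω²·d²x/dθ² = (170.2)²·(+0.061611) = +1785.8 m/s²;  |a| = 1785.8 m/s².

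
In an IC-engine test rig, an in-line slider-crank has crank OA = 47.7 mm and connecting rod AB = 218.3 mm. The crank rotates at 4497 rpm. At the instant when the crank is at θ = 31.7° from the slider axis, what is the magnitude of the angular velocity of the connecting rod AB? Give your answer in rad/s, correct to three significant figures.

88.1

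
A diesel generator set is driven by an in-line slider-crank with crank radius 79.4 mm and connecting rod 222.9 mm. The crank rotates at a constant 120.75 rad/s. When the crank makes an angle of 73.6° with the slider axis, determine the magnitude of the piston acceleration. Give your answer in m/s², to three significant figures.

37.4

ω = 120.8 rad/s
x(θ) = r cosθ + √(L² − r² sin²θ); with ω constant, a = ω²·d²x/dθ².
d²x/dθ² = −r cosθ − r²(cos2θ)/√u − r⁴ sin²2θ/(4u^{3/2}),  u = L² − r² sin²θ = 0.0438826 m².
Substituting r = 0.0794 m, L = 0.2229 m, θ = 73.6°: d²x/dθ² = +0.0025618 m.
a = ω²·d²x/dθ² = (120.8)²·(+0.0025618) = +37.352 m/s²;  |a| = 37.352 m/s².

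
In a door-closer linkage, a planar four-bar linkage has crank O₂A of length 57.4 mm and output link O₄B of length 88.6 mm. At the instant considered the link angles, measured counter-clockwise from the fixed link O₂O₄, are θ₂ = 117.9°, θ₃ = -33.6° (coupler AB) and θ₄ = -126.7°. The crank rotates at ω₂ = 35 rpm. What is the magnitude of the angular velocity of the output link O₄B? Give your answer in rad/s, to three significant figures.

ω₂ = 3.665 rad/s (from 35 rpm).
Differentiating the loop-closure r₂e^{iθ₂}+r₃e^{iθ₃}=r₁+r₄e^{iθ₄} gives r₂ω₂e^{iθ₂}+r₃ω₃e^{iθ₃}=r₄ω₄e^{iθ₄}.
Eliminating the other unknown: ω₄ = r₂ω₂ sin(θ₂−θ₃) / [r₄ sin(θ₄−θ₃)].
Numerator sine = +0.47716; denominator sine = -0.99854.
Result = 0.0574·3.665·(+0.47716) / (0.0886·(-0.99854)) = -1.1347 rad/s; magnitude 1.1347 rad/s.

1.13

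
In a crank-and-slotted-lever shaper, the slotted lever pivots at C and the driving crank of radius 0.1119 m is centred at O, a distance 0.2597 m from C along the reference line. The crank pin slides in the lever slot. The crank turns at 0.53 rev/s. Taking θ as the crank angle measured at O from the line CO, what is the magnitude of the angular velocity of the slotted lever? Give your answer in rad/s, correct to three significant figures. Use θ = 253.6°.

0.226

ω = 3.33 rad/s (from 0.53 rev/s).
Crank pin A relative to C: A = (d + r cosθ, r sinθ); lever angle φ = atan2(r sinθ, d + r cosθ).
Differentiating tanφ: φ̇ = rω(d cosθ + r)/(d² + r² + 2dr cosθ).
d² + r² + 2dr cosθ = |CA|² = 0.0635558 m²;  d cosθ + r = +0.038576 m.
|ω_lever| = |0.1119·3.33·+0.038576| / 0.0635558 = 0.22618 rad/s.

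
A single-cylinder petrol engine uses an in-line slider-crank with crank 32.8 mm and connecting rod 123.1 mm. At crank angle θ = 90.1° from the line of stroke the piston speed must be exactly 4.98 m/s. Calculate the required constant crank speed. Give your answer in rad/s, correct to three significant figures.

152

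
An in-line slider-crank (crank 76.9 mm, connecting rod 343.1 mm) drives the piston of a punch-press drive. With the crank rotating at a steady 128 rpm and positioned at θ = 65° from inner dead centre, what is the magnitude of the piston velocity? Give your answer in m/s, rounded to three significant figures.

1.02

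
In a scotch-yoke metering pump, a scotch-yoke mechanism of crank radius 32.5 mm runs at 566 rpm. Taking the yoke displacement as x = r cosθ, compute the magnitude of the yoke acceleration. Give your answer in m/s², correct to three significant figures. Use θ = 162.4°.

109

ω = 59.27 rad/s (from 566 rpm).
x = r cosθ ⇒ ẍ = −rω² cosθ (ω constant).
|a| = rω²|cosθ| = 0.0325·(59.27)²·|cos 162.4°| = 108.83 m/s².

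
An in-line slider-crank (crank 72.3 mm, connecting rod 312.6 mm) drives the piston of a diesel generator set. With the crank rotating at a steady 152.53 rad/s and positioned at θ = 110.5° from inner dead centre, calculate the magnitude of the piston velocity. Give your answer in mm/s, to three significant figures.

ω = 152.5 rad/s
For an in-line slider-crank, x = r cosθ + √(L² − r² sin²θ), so v = −rω sinθ·[1 + r cosθ/√(L² − r² sin²θ)].
With r = 0.0723 m, L = 0.3126 m, θ = 110.5°: √(L² − r² sin²θ) = 0.30518 m.
v = −0.0723·152.5·0.93667·[1 + 0.0723·-0.35021/0.30518] = -9.4725 m/s.
|v| = 9.4725 m/s = 9472.5 mm/s.

9470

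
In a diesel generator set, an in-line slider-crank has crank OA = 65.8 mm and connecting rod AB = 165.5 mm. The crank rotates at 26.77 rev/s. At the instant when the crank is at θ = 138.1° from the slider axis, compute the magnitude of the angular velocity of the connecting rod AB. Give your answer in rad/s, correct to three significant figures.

ω = 168.2 rad/s (converted from 26.77 rev/s).
The rod makes angle φ with the slider axis where L sinφ = r sinθ; differentiating, L cosφ·φ̇ = r ω cosθ.
L cosφ = √(L² − r² sin²θ) = 0.15956 m.
|ω_rod| = r ω |cosθ| / √(L² − r² sin²θ) = 0.0658·168.2·0.74431/0.15956 = 51.628 rad/s.

51.6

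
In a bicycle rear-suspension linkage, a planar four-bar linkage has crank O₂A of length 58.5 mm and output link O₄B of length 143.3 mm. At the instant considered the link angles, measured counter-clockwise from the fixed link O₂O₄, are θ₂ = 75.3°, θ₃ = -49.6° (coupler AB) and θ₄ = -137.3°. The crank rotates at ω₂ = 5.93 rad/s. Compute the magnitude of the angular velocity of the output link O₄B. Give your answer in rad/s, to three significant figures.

1.99

ω₂ = 5.93 rad/s
Differentiating the loop-closure r₂e^{iθ₂}+r₃e^{iθ₃}=r₁+r₄e^{iθ₄} gives r₂ω₂e^{iθ₂}+r₃ω₃e^{iθ₃}=r₄ω₄e^{iθ₄}.
Eliminating the other unknown: ω₄ = r₂ω₂ sin(θ₂−θ₃) / [r₄ sin(θ₄−θ₃)].
Numerator sine = +0.82015; denominator sine = -0.99919.
Result = 0.0585·5.93·(+0.82015) / (0.1433·(-0.99919)) = -1.987 rad/s; magnitude 1.987 rad/s.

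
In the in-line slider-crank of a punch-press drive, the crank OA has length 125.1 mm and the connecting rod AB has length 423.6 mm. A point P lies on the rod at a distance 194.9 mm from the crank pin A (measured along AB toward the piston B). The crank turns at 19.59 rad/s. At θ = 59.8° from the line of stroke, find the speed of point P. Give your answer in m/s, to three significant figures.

2.36

ω = 19.59 rad/s.  Crank-pin speed |V_A| = rω = 2.4507 m/s, perpendicular to OA.
Rod angle: sinφ = −(r/L) sinθ ⇒ φ = -14.788°; ω_rod = −rω cosθ/√(L²−r²sin²θ) = -3.0099 rad/s.
V_P = V_A + ω_rod × AP, with AP = 0.1949 m along the rod.
Components: V_Px = −rω sinθ − a·ω_rod·sinφ = -2.2678 m/s;  V_Py = rω cosθ + a·ω_rod·cosφ = +0.66556 m/s.
|V_P| = √(V_Px² + V_Py²) = 2.3635 m/s.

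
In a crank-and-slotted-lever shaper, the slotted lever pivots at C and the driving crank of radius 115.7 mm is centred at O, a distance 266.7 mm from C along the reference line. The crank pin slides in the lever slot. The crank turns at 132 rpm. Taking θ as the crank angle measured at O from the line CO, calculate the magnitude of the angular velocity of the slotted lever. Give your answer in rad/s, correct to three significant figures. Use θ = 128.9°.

1.81

ω = 13.82 rad/s (from 132 rpm).
Crank pin A relative to C: A = (d + r cosθ, r sinθ); lever angle φ = atan2(r sinθ, d + r cosθ).
Differentiating tanφ: φ̇ = rω(d cosθ + r)/(d² + r² + 2dr cosθ).
d² + r² + 2dr cosθ = |CA|² = 0.045761 m²;  d cosθ + r = -0.051778 m.
|ω_lever| = |0.1157·13.82·-0.051778| / 0.045761 = 1.8096 rad/s.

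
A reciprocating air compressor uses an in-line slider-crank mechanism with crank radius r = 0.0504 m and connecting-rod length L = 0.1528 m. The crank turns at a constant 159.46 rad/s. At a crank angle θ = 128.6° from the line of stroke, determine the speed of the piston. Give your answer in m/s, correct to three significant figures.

4.94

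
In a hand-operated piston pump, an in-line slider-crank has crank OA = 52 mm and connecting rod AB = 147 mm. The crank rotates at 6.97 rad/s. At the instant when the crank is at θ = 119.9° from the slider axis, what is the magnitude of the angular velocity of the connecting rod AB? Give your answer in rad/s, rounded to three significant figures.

ω = 6.97 rad/s
The rod makes angle φ with the slider axis where L sinφ = r sinθ; differentiating, L cosφ·φ̇ = r ω cosθ.
L cosφ = √(L² − r² sin²θ) = 0.13992 m.
|ω_rod| = r ω |cosθ| / √(L² − r² sin²θ) = 0.052·6.97·0.49849/0.13992 = 1.2913 rad/s.

1.29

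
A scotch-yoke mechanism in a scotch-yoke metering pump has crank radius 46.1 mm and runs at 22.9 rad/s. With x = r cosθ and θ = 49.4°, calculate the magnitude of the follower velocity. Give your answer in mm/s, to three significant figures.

802

ω = 22.9 rad/s
x = r cosθ ⇒ ẋ = −rω sinθ.
|v| = rω|sinθ| = 0.0461·22.9·|sin 49.4°| = 0.80156 m/s = 801.56 mm/s.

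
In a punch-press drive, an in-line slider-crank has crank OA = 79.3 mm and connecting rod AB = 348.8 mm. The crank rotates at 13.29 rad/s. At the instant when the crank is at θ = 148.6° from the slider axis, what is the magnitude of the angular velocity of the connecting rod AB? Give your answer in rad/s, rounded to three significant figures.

2.60

ω = 13.29 rad/s
The rod makes angle φ with the slider axis where L sinφ = r sinθ; differentiating, L cosφ·φ̇ = r ω cosθ.
L cosφ = √(L² − r² sin²θ) = 0.34634 m.
|ω_rod| = r ω |cosθ| / √(L² − r² sin²θ) = 0.0793·13.29·0.85355/0.34634 = 2.5973 rad/s.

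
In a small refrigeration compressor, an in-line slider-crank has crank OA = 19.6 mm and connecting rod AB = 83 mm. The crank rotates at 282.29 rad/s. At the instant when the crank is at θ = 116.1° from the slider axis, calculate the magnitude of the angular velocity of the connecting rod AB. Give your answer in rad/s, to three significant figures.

30.0

ω = 282.3 rad/s
The rod makes angle φ with the slider axis where L sinφ = r sinθ; differentiating, L cosφ·φ̇ = r ω cosθ.
L cosφ = √(L² − r² sin²θ) = 0.081112 m.
|ω_rod| = r ω |cosθ| / √(L² − r² sin²θ) = 0.0196·282.3·0.43994/0.081112 = 30.009 rad/s.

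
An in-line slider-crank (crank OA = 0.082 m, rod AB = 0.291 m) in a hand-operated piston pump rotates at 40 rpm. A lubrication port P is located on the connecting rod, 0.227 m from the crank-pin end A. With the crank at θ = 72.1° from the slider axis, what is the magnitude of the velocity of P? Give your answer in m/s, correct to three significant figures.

0.351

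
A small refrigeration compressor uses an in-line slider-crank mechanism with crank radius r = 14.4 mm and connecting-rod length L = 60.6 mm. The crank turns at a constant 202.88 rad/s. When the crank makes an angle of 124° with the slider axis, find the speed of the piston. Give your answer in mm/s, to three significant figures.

2090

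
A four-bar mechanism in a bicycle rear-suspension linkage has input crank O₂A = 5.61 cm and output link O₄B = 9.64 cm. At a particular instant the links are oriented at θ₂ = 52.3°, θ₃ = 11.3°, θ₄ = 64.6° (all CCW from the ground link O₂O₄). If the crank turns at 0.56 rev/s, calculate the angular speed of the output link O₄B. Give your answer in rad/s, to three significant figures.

1.68

ω₂ = 3.519 rad/s (from 0.56 rev/s).
Differentiating the loop-closure r₂e^{iθ₂}+r₃e^{iθ₃}=r₁+r₄e^{iθ₄} gives r₂ω₂e^{iθ₂}+r₃ω₃e^{iθ₃}=r₄ω₄e^{iθ₄}.
Eliminating the other unknown: ω₄ = r₂ω₂ sin(θ₂−θ₃) / [r₄ sin(θ₄−θ₃)].
Numerator sine = +0.65606; denominator sine = +0.80178.
Result = 0.0561·3.519·(+0.65606) / (0.0964·(+0.80178)) = +1.6755 rad/s; magnitude 1.6755 rad/s.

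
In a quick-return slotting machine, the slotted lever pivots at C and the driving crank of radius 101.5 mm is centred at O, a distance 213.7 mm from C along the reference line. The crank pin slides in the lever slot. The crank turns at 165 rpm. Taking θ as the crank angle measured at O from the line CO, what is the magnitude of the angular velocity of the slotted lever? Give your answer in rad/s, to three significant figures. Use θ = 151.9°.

8.62

ω = 17.28 rad/s (from 165 rpm).
Crank pin A relative to C: A = (d + r cosθ, r sinθ); lever angle φ = atan2(r sinθ, d + r cosθ).
Differentiating tanφ: φ̇ = rω(d cosθ + r)/(d² + r² + 2dr cosθ).
d² + r² + 2dr cosθ = |CA|² = 0.0177023 m²;  d cosθ + r = -0.087011 m.
|ω_lever| = |0.1015·17.28·-0.087011| / 0.0177023 = 8.6203 rad/s.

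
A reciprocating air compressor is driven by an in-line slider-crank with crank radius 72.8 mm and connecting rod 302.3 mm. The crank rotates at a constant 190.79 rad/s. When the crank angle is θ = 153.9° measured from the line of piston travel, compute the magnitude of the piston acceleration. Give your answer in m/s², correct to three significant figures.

ω = 190.8 rad/s
x(θ) = r cosθ + √(L² − r² sin²θ); with ω constant, a = ω²·d²x/dθ².
d²x/dθ² = −r cosθ − r²(cos2θ)/√u − r⁴ sin²2θ/(4u^{3/2}),  u = L² − r² sin²θ = 0.0903595 m².
Substituting r = 0.0728 m, L = 0.3023 m, θ = 153.9°: d²x/dθ² = +0.054409 m.
a = ω²·d²x/dθ² = (190.8)²·(+0.054409) = +1980.5 m/s²;  |a| = 1980.5 m/s².

1980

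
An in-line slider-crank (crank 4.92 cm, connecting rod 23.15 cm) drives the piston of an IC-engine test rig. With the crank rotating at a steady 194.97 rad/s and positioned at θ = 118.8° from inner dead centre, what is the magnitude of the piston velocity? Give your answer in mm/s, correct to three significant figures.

ω = 195 rad/s
For an in-line slider-crank, x = r cosθ + √(L² − r² sin²θ), so v = −rω sinθ·[1 + r cosθ/√(L² − r² sin²θ)].
With r = 0.0492 m, L = 0.2315 m, θ = 118.8°: √(L² − r² sin²θ) = 0.22745 m.
v = −0.0492·195·0.87631·[1 + 0.0492·-0.48175/0.22745] = -7.53 m/s.
|v| = 7.53 m/s = 7530 mm/s.

7530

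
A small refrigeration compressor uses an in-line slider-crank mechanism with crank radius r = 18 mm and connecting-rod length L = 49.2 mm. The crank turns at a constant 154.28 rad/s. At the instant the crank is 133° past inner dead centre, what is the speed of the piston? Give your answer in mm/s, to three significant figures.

1510

ω = 154.3 rad/s
For an in-line slider-crank, x = r cosθ + √(L² − r² sin²θ), so v = −rω sinθ·[1 + r cosθ/√(L² − r² sin²θ)].
With r = 0.018 m, L = 0.0492 m, θ = 133°: √(L² − r² sin²θ) = 0.047406 m.
v = −0.018·154.3·0.73135·[1 + 0.018·-0.68200/0.047406] = -1.5051 m/s.
|v| = 1.5051 m/s = 1505.1 mm/s.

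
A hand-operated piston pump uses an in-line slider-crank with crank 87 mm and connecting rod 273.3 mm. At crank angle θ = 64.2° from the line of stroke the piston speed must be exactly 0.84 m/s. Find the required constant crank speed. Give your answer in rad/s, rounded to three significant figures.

9.37

For an in-line slider-crank, |v_piston| = rω|sinθ|·[1 + r cosθ/√(L² − r² sin²θ)].
With r = 0.087 m, L = 0.2733 m, θ = 64.2°: the bracketed kinematic factor |dx/dθ| = 0.089655 m.
ω = v/|dx/dθ| = 0.84/0.089655 = 9.3692 rad/s.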